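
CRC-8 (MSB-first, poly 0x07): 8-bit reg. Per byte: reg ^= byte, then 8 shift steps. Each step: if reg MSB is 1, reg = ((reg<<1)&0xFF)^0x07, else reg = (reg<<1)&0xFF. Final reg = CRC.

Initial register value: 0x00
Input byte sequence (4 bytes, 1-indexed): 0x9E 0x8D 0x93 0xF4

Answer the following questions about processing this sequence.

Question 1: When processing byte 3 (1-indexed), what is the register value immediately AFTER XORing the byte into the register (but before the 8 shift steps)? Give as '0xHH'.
Answer: 0x0E

Derivation:
Register before byte 3: 0x9D
Byte 3: 0x93
0x9D XOR 0x93 = 0x0E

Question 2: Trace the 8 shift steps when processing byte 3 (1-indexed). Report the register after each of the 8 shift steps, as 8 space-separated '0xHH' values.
Answer: 0x1C 0x38 0x70 0xE0 0xC7 0x89 0x15 0x2A

Derivation:
After byte 1 (0x9E): reg=0xD3
After byte 2 (0x8D): reg=0x9D
Register before byte 3: 0x9D
After XOR with byte 0x93: 0x0E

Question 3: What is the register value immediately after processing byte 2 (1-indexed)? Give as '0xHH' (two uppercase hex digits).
After byte 1 (0x9E): reg=0xD3
After byte 2 (0x8D): reg=0x9D

Answer: 0x9D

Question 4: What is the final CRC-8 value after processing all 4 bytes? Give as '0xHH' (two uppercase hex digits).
Answer: 0x14

Derivation:
After byte 1 (0x9E): reg=0xD3
After byte 2 (0x8D): reg=0x9D
After byte 3 (0x93): reg=0x2A
After byte 4 (0xF4): reg=0x14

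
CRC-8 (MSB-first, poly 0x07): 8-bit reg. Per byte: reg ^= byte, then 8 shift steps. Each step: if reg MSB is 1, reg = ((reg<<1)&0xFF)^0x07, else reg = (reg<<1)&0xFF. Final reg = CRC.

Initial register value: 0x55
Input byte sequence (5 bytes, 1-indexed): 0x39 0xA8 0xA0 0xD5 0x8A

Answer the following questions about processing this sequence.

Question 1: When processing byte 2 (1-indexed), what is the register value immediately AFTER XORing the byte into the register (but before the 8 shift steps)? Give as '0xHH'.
Register before byte 2: 0x03
Byte 2: 0xA8
0x03 XOR 0xA8 = 0xAB

Answer: 0xAB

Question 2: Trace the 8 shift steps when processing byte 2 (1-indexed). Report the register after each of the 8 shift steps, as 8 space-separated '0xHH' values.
Answer: 0x51 0xA2 0x43 0x86 0x0B 0x16 0x2C 0x58

Derivation:
After byte 1 (0x39): reg=0x03
Register before byte 2: 0x03
After XOR with byte 0xA8: 0xAB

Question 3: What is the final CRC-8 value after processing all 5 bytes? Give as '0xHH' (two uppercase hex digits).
After byte 1 (0x39): reg=0x03
After byte 2 (0xA8): reg=0x58
After byte 3 (0xA0): reg=0xE6
After byte 4 (0xD5): reg=0x99
After byte 5 (0x8A): reg=0x79

Answer: 0x79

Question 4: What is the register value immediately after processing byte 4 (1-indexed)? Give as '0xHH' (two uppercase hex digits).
After byte 1 (0x39): reg=0x03
After byte 2 (0xA8): reg=0x58
After byte 3 (0xA0): reg=0xE6
After byte 4 (0xD5): reg=0x99

Answer: 0x99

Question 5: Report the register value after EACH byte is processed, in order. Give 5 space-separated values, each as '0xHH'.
0x03 0x58 0xE6 0x99 0x79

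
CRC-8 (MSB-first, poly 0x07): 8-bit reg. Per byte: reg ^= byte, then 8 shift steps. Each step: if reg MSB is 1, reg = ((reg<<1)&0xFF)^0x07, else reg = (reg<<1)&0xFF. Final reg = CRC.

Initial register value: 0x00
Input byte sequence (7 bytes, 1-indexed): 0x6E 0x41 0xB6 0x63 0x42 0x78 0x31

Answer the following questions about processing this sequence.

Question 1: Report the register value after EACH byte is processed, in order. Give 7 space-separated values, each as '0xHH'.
0x0D 0xE3 0xAC 0x63 0xE7 0xD4 0xB5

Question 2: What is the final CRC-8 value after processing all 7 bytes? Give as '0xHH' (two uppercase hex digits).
Answer: 0xB5

Derivation:
After byte 1 (0x6E): reg=0x0D
After byte 2 (0x41): reg=0xE3
After byte 3 (0xB6): reg=0xAC
After byte 4 (0x63): reg=0x63
After byte 5 (0x42): reg=0xE7
After byte 6 (0x78): reg=0xD4
After byte 7 (0x31): reg=0xB5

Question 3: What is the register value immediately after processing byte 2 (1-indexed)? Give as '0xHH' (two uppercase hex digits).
Answer: 0xE3

Derivation:
After byte 1 (0x6E): reg=0x0D
After byte 2 (0x41): reg=0xE3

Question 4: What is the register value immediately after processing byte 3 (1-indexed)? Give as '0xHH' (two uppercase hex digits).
After byte 1 (0x6E): reg=0x0D
After byte 2 (0x41): reg=0xE3
After byte 3 (0xB6): reg=0xAC

Answer: 0xAC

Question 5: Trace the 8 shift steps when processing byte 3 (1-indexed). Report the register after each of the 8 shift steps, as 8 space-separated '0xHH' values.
Answer: 0xAA 0x53 0xA6 0x4B 0x96 0x2B 0x56 0xAC

Derivation:
After byte 1 (0x6E): reg=0x0D
After byte 2 (0x41): reg=0xE3
Register before byte 3: 0xE3
After XOR with byte 0xB6: 0x55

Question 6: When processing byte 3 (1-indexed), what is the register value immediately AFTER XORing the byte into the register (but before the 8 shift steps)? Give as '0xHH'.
Answer: 0x55

Derivation:
Register before byte 3: 0xE3
Byte 3: 0xB6
0xE3 XOR 0xB6 = 0x55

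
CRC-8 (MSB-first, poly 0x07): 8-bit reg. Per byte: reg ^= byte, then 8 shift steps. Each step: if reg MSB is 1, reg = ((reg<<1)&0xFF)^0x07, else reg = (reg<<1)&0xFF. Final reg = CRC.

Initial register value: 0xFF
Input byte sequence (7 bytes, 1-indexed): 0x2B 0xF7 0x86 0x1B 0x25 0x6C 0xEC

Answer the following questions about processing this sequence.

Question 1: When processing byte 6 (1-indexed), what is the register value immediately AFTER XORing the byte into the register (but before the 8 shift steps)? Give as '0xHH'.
Register before byte 6: 0xCE
Byte 6: 0x6C
0xCE XOR 0x6C = 0xA2

Answer: 0xA2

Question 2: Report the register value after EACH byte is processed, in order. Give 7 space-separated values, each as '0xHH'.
0x22 0x25 0x60 0x66 0xCE 0x67 0xB8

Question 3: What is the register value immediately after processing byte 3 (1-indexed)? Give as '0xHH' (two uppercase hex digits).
After byte 1 (0x2B): reg=0x22
After byte 2 (0xF7): reg=0x25
After byte 3 (0x86): reg=0x60

Answer: 0x60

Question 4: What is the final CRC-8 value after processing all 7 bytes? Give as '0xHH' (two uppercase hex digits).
Answer: 0xB8

Derivation:
After byte 1 (0x2B): reg=0x22
After byte 2 (0xF7): reg=0x25
After byte 3 (0x86): reg=0x60
After byte 4 (0x1B): reg=0x66
After byte 5 (0x25): reg=0xCE
After byte 6 (0x6C): reg=0x67
After byte 7 (0xEC): reg=0xB8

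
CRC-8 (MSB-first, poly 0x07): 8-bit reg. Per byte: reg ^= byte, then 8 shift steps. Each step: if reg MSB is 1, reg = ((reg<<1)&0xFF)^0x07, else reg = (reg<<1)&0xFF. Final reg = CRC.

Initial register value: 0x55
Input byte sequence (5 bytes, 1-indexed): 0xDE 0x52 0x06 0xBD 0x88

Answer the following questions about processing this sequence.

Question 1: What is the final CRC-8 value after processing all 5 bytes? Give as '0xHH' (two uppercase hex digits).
Answer: 0x92

Derivation:
After byte 1 (0xDE): reg=0xB8
After byte 2 (0x52): reg=0x98
After byte 3 (0x06): reg=0xD3
After byte 4 (0xBD): reg=0x0D
After byte 5 (0x88): reg=0x92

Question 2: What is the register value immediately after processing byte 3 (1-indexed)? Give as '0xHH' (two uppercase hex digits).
Answer: 0xD3

Derivation:
After byte 1 (0xDE): reg=0xB8
After byte 2 (0x52): reg=0x98
After byte 3 (0x06): reg=0xD3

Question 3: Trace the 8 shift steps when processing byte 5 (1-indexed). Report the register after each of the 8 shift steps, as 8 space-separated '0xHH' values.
After byte 1 (0xDE): reg=0xB8
After byte 2 (0x52): reg=0x98
After byte 3 (0x06): reg=0xD3
After byte 4 (0xBD): reg=0x0D
Register before byte 5: 0x0D
After XOR with byte 0x88: 0x85

Answer: 0x0D 0x1A 0x34 0x68 0xD0 0xA7 0x49 0x92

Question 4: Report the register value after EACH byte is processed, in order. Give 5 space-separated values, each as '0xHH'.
0xB8 0x98 0xD3 0x0D 0x92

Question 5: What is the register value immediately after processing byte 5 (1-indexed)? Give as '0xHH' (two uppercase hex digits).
After byte 1 (0xDE): reg=0xB8
After byte 2 (0x52): reg=0x98
After byte 3 (0x06): reg=0xD3
After byte 4 (0xBD): reg=0x0D
After byte 5 (0x88): reg=0x92

Answer: 0x92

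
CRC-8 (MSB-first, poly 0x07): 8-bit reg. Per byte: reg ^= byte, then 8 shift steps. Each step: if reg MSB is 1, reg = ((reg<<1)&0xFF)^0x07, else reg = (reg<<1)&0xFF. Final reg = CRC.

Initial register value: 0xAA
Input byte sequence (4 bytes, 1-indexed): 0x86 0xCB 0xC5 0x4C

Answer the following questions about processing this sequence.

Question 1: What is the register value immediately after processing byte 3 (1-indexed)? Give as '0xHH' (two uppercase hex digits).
After byte 1 (0x86): reg=0xC4
After byte 2 (0xCB): reg=0x2D
After byte 3 (0xC5): reg=0x96

Answer: 0x96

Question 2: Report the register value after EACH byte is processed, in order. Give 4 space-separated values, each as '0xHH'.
0xC4 0x2D 0x96 0x08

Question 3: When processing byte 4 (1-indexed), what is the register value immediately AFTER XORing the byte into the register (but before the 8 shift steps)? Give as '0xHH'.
Answer: 0xDA

Derivation:
Register before byte 4: 0x96
Byte 4: 0x4C
0x96 XOR 0x4C = 0xDA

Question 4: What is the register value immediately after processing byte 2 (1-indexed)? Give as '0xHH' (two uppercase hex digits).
After byte 1 (0x86): reg=0xC4
After byte 2 (0xCB): reg=0x2D

Answer: 0x2D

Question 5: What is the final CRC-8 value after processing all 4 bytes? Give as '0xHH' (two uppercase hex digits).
Answer: 0x08

Derivation:
After byte 1 (0x86): reg=0xC4
After byte 2 (0xCB): reg=0x2D
After byte 3 (0xC5): reg=0x96
After byte 4 (0x4C): reg=0x08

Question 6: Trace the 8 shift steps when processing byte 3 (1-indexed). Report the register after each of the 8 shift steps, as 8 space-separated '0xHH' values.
Answer: 0xD7 0xA9 0x55 0xAA 0x53 0xA6 0x4B 0x96

Derivation:
After byte 1 (0x86): reg=0xC4
After byte 2 (0xCB): reg=0x2D
Register before byte 3: 0x2D
After XOR with byte 0xC5: 0xE8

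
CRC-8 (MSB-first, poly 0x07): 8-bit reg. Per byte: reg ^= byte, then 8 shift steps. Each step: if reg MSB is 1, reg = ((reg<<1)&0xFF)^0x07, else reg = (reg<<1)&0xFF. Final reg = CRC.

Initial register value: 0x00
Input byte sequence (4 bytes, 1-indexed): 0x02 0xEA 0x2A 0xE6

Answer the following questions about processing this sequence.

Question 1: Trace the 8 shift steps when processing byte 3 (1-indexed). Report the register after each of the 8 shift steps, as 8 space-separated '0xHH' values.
After byte 1 (0x02): reg=0x0E
After byte 2 (0xEA): reg=0xB2
Register before byte 3: 0xB2
After XOR with byte 0x2A: 0x98

Answer: 0x37 0x6E 0xDC 0xBF 0x79 0xF2 0xE3 0xC1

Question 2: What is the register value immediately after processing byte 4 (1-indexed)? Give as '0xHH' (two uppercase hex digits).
After byte 1 (0x02): reg=0x0E
After byte 2 (0xEA): reg=0xB2
After byte 3 (0x2A): reg=0xC1
After byte 4 (0xE6): reg=0xF5

Answer: 0xF5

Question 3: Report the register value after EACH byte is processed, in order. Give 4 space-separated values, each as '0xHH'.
0x0E 0xB2 0xC1 0xF5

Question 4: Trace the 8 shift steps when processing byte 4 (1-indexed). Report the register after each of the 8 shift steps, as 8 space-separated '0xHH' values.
Answer: 0x4E 0x9C 0x3F 0x7E 0xFC 0xFF 0xF9 0xF5

Derivation:
After byte 1 (0x02): reg=0x0E
After byte 2 (0xEA): reg=0xB2
After byte 3 (0x2A): reg=0xC1
Register before byte 4: 0xC1
After XOR with byte 0xE6: 0x27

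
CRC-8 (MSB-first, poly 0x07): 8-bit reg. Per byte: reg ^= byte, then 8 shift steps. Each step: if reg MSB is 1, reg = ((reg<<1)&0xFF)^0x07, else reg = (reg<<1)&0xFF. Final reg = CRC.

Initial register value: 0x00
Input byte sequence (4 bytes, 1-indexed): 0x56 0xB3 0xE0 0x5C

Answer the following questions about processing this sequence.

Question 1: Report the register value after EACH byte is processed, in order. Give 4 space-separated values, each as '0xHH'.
0xA5 0x62 0x87 0x0F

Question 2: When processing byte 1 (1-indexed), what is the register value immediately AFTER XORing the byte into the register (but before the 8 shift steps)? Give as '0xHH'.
Register before byte 1: 0x00
Byte 1: 0x56
0x00 XOR 0x56 = 0x56

Answer: 0x56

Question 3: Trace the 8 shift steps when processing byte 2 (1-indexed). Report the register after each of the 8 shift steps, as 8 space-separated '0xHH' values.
Answer: 0x2C 0x58 0xB0 0x67 0xCE 0x9B 0x31 0x62

Derivation:
After byte 1 (0x56): reg=0xA5
Register before byte 2: 0xA5
After XOR with byte 0xB3: 0x16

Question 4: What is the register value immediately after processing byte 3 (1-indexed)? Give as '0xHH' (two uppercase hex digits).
After byte 1 (0x56): reg=0xA5
After byte 2 (0xB3): reg=0x62
After byte 3 (0xE0): reg=0x87

Answer: 0x87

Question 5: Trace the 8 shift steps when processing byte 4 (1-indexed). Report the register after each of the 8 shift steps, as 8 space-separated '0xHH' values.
Answer: 0xB1 0x65 0xCA 0x93 0x21 0x42 0x84 0x0F

Derivation:
After byte 1 (0x56): reg=0xA5
After byte 2 (0xB3): reg=0x62
After byte 3 (0xE0): reg=0x87
Register before byte 4: 0x87
After XOR with byte 0x5C: 0xDB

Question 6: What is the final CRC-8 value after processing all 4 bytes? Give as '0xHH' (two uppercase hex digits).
Answer: 0x0F

Derivation:
After byte 1 (0x56): reg=0xA5
After byte 2 (0xB3): reg=0x62
After byte 3 (0xE0): reg=0x87
After byte 4 (0x5C): reg=0x0F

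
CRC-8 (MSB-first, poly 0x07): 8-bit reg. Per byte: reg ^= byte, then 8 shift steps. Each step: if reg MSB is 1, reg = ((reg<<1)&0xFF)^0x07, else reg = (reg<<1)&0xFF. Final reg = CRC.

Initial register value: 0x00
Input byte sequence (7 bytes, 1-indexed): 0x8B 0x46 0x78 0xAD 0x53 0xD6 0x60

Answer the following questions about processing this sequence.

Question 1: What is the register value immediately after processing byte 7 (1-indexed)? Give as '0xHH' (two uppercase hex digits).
After byte 1 (0x8B): reg=0xB8
After byte 2 (0x46): reg=0xF4
After byte 3 (0x78): reg=0xAD
After byte 4 (0xAD): reg=0x00
After byte 5 (0x53): reg=0xBE
After byte 6 (0xD6): reg=0x1F
After byte 7 (0x60): reg=0x7A

Answer: 0x7A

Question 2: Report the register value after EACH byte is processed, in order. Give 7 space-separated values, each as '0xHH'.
0xB8 0xF4 0xAD 0x00 0xBE 0x1F 0x7A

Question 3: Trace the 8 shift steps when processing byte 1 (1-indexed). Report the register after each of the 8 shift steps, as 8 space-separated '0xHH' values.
Register before byte 1: 0x00
After XOR with byte 0x8B: 0x8B

Answer: 0x11 0x22 0x44 0x88 0x17 0x2E 0x5C 0xB8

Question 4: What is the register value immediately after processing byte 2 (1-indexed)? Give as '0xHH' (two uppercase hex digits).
Answer: 0xF4

Derivation:
After byte 1 (0x8B): reg=0xB8
After byte 2 (0x46): reg=0xF4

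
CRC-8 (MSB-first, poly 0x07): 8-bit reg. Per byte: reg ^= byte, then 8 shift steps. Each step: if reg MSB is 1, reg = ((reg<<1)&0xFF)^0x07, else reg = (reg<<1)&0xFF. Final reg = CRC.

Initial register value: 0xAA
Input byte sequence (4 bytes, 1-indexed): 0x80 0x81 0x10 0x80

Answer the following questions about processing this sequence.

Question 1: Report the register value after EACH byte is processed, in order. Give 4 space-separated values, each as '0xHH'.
0xD6 0xA2 0x17 0xEC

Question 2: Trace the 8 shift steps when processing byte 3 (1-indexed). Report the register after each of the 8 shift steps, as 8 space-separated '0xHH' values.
Answer: 0x63 0xC6 0x8B 0x11 0x22 0x44 0x88 0x17

Derivation:
After byte 1 (0x80): reg=0xD6
After byte 2 (0x81): reg=0xA2
Register before byte 3: 0xA2
After XOR with byte 0x10: 0xB2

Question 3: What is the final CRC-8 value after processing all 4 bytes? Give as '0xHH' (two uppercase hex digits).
After byte 1 (0x80): reg=0xD6
After byte 2 (0x81): reg=0xA2
After byte 3 (0x10): reg=0x17
After byte 4 (0x80): reg=0xEC

Answer: 0xEC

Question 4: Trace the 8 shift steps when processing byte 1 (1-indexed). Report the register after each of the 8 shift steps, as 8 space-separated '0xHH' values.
Answer: 0x54 0xA8 0x57 0xAE 0x5B 0xB6 0x6B 0xD6

Derivation:
Register before byte 1: 0xAA
After XOR with byte 0x80: 0x2A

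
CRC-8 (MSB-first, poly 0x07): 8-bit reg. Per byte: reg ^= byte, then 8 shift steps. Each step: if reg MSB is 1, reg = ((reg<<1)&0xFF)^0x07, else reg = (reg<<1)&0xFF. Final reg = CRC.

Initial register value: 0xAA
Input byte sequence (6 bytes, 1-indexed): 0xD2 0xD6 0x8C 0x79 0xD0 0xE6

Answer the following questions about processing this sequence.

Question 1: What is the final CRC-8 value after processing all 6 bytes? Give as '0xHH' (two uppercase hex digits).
After byte 1 (0xD2): reg=0x6F
After byte 2 (0xD6): reg=0x26
After byte 3 (0x8C): reg=0x5F
After byte 4 (0x79): reg=0xF2
After byte 5 (0xD0): reg=0xEE
After byte 6 (0xE6): reg=0x38

Answer: 0x38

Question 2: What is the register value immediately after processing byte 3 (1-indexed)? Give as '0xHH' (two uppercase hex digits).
After byte 1 (0xD2): reg=0x6F
After byte 2 (0xD6): reg=0x26
After byte 3 (0x8C): reg=0x5F

Answer: 0x5F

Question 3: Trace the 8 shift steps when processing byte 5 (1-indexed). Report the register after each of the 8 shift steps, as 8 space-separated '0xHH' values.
Answer: 0x44 0x88 0x17 0x2E 0x5C 0xB8 0x77 0xEE

Derivation:
After byte 1 (0xD2): reg=0x6F
After byte 2 (0xD6): reg=0x26
After byte 3 (0x8C): reg=0x5F
After byte 4 (0x79): reg=0xF2
Register before byte 5: 0xF2
After XOR with byte 0xD0: 0x22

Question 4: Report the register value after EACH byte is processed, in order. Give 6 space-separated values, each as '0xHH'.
0x6F 0x26 0x5F 0xF2 0xEE 0x38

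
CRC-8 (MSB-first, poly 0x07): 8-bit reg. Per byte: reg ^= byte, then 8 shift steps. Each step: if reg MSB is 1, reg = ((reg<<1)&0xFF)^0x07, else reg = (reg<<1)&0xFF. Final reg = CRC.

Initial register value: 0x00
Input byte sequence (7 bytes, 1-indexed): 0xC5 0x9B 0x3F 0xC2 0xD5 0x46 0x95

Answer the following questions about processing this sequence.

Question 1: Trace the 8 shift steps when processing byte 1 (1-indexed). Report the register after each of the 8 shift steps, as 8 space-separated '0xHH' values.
Register before byte 1: 0x00
After XOR with byte 0xC5: 0xC5

Answer: 0x8D 0x1D 0x3A 0x74 0xE8 0xD7 0xA9 0x55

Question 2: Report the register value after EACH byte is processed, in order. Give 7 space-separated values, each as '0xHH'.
0x55 0x64 0x86 0xDB 0x2A 0x03 0xEB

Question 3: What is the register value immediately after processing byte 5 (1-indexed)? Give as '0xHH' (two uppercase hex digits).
Answer: 0x2A

Derivation:
After byte 1 (0xC5): reg=0x55
After byte 2 (0x9B): reg=0x64
After byte 3 (0x3F): reg=0x86
After byte 4 (0xC2): reg=0xDB
After byte 5 (0xD5): reg=0x2A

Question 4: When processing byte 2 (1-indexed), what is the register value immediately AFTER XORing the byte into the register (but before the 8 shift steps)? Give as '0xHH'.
Register before byte 2: 0x55
Byte 2: 0x9B
0x55 XOR 0x9B = 0xCE

Answer: 0xCE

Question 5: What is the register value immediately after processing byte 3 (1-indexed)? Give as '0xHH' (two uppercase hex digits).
After byte 1 (0xC5): reg=0x55
After byte 2 (0x9B): reg=0x64
After byte 3 (0x3F): reg=0x86

Answer: 0x86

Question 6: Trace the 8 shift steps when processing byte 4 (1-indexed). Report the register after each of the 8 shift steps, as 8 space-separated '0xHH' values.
After byte 1 (0xC5): reg=0x55
After byte 2 (0x9B): reg=0x64
After byte 3 (0x3F): reg=0x86
Register before byte 4: 0x86
After XOR with byte 0xC2: 0x44

Answer: 0x88 0x17 0x2E 0x5C 0xB8 0x77 0xEE 0xDB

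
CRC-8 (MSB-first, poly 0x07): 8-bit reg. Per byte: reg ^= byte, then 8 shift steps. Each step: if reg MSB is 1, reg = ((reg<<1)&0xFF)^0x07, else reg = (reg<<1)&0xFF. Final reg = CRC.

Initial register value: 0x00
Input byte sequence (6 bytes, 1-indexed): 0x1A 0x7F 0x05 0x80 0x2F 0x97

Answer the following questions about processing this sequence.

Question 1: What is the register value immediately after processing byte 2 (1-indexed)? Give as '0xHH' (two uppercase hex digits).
After byte 1 (0x1A): reg=0x46
After byte 2 (0x7F): reg=0xAF

Answer: 0xAF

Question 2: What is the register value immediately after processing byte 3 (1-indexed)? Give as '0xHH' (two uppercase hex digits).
After byte 1 (0x1A): reg=0x46
After byte 2 (0x7F): reg=0xAF
After byte 3 (0x05): reg=0x5F

Answer: 0x5F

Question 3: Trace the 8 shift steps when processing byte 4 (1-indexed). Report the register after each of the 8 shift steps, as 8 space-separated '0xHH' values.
After byte 1 (0x1A): reg=0x46
After byte 2 (0x7F): reg=0xAF
After byte 3 (0x05): reg=0x5F
Register before byte 4: 0x5F
After XOR with byte 0x80: 0xDF

Answer: 0xB9 0x75 0xEA 0xD3 0xA1 0x45 0x8A 0x13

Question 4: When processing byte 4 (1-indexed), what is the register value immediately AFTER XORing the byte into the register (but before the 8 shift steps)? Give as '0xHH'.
Answer: 0xDF

Derivation:
Register before byte 4: 0x5F
Byte 4: 0x80
0x5F XOR 0x80 = 0xDF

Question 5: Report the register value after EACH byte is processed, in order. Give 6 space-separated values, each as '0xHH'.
0x46 0xAF 0x5F 0x13 0xB4 0xE9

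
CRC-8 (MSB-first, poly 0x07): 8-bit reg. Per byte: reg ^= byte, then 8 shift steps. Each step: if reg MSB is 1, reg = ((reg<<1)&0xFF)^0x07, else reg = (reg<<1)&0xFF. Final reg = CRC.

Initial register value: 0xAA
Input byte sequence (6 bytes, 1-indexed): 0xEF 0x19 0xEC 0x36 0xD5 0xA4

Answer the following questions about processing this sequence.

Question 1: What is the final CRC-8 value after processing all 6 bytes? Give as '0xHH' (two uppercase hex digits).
Answer: 0x2C

Derivation:
After byte 1 (0xEF): reg=0xDC
After byte 2 (0x19): reg=0x55
After byte 3 (0xEC): reg=0x26
After byte 4 (0x36): reg=0x70
After byte 5 (0xD5): reg=0x72
After byte 6 (0xA4): reg=0x2C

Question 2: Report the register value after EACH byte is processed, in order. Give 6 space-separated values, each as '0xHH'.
0xDC 0x55 0x26 0x70 0x72 0x2C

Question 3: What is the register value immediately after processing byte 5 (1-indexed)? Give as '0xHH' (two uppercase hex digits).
Answer: 0x72

Derivation:
After byte 1 (0xEF): reg=0xDC
After byte 2 (0x19): reg=0x55
After byte 3 (0xEC): reg=0x26
After byte 4 (0x36): reg=0x70
After byte 5 (0xD5): reg=0x72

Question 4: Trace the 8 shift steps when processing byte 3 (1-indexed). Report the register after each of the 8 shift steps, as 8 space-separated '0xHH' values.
Answer: 0x75 0xEA 0xD3 0xA1 0x45 0x8A 0x13 0x26

Derivation:
After byte 1 (0xEF): reg=0xDC
After byte 2 (0x19): reg=0x55
Register before byte 3: 0x55
After XOR with byte 0xEC: 0xB9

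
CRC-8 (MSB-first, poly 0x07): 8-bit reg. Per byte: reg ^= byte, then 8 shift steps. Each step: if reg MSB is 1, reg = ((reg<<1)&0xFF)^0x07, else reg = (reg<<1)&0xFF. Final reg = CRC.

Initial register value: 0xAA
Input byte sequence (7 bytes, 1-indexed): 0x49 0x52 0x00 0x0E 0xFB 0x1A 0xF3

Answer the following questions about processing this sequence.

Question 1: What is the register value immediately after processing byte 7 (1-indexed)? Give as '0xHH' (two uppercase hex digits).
Answer: 0xF4

Derivation:
After byte 1 (0x49): reg=0xA7
After byte 2 (0x52): reg=0xC5
After byte 3 (0x00): reg=0x55
After byte 4 (0x0E): reg=0x86
After byte 5 (0xFB): reg=0x74
After byte 6 (0x1A): reg=0x0D
After byte 7 (0xF3): reg=0xF4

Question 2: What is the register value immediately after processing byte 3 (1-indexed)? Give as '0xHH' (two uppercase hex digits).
Answer: 0x55

Derivation:
After byte 1 (0x49): reg=0xA7
After byte 2 (0x52): reg=0xC5
After byte 3 (0x00): reg=0x55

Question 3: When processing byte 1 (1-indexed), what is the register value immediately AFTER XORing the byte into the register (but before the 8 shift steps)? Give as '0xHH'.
Register before byte 1: 0xAA
Byte 1: 0x49
0xAA XOR 0x49 = 0xE3

Answer: 0xE3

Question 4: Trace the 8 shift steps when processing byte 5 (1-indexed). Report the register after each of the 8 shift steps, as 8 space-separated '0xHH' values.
Answer: 0xFA 0xF3 0xE1 0xC5 0x8D 0x1D 0x3A 0x74

Derivation:
After byte 1 (0x49): reg=0xA7
After byte 2 (0x52): reg=0xC5
After byte 3 (0x00): reg=0x55
After byte 4 (0x0E): reg=0x86
Register before byte 5: 0x86
After XOR with byte 0xFB: 0x7D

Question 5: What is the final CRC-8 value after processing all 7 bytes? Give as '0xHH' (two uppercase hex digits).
Answer: 0xF4

Derivation:
After byte 1 (0x49): reg=0xA7
After byte 2 (0x52): reg=0xC5
After byte 3 (0x00): reg=0x55
After byte 4 (0x0E): reg=0x86
After byte 5 (0xFB): reg=0x74
After byte 6 (0x1A): reg=0x0D
After byte 7 (0xF3): reg=0xF4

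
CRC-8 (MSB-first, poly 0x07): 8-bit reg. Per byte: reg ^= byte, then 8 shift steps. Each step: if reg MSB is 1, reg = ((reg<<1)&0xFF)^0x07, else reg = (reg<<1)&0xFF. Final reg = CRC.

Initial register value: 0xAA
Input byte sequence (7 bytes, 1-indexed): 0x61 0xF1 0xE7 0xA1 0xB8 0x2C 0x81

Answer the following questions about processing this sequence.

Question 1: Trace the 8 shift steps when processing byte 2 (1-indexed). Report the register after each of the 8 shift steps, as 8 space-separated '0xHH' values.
After byte 1 (0x61): reg=0x7F
Register before byte 2: 0x7F
After XOR with byte 0xF1: 0x8E

Answer: 0x1B 0x36 0x6C 0xD8 0xB7 0x69 0xD2 0xA3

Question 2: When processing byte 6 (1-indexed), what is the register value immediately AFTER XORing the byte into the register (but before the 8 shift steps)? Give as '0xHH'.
Register before byte 6: 0x01
Byte 6: 0x2C
0x01 XOR 0x2C = 0x2D

Answer: 0x2D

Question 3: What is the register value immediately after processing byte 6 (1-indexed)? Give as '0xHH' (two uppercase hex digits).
Answer: 0xC3

Derivation:
After byte 1 (0x61): reg=0x7F
After byte 2 (0xF1): reg=0xA3
After byte 3 (0xE7): reg=0xDB
After byte 4 (0xA1): reg=0x61
After byte 5 (0xB8): reg=0x01
After byte 6 (0x2C): reg=0xC3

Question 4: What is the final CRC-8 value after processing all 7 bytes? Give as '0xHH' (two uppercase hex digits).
Answer: 0xC9

Derivation:
After byte 1 (0x61): reg=0x7F
After byte 2 (0xF1): reg=0xA3
After byte 3 (0xE7): reg=0xDB
After byte 4 (0xA1): reg=0x61
After byte 5 (0xB8): reg=0x01
After byte 6 (0x2C): reg=0xC3
After byte 7 (0x81): reg=0xC9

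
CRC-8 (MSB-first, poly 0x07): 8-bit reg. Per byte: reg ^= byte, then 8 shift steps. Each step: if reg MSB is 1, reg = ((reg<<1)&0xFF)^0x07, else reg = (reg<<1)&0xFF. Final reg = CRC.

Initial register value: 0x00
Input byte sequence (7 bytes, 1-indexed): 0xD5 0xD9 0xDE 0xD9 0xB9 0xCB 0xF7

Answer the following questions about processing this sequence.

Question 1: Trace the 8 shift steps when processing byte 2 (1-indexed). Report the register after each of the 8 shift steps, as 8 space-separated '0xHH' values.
After byte 1 (0xD5): reg=0x25
Register before byte 2: 0x25
After XOR with byte 0xD9: 0xFC

Answer: 0xFF 0xF9 0xF5 0xED 0xDD 0xBD 0x7D 0xFA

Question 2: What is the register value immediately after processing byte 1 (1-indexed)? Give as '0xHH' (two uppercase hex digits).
After byte 1 (0xD5): reg=0x25

Answer: 0x25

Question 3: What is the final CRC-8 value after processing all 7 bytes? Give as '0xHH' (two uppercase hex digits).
Answer: 0xE1

Derivation:
After byte 1 (0xD5): reg=0x25
After byte 2 (0xD9): reg=0xFA
After byte 3 (0xDE): reg=0xFC
After byte 4 (0xD9): reg=0xFB
After byte 5 (0xB9): reg=0xC9
After byte 6 (0xCB): reg=0x0E
After byte 7 (0xF7): reg=0xE1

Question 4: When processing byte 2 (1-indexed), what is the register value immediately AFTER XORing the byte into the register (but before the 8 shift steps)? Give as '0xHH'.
Register before byte 2: 0x25
Byte 2: 0xD9
0x25 XOR 0xD9 = 0xFC

Answer: 0xFC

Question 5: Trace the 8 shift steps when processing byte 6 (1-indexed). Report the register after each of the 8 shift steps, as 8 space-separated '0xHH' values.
Answer: 0x04 0x08 0x10 0x20 0x40 0x80 0x07 0x0E

Derivation:
After byte 1 (0xD5): reg=0x25
After byte 2 (0xD9): reg=0xFA
After byte 3 (0xDE): reg=0xFC
After byte 4 (0xD9): reg=0xFB
After byte 5 (0xB9): reg=0xC9
Register before byte 6: 0xC9
After XOR with byte 0xCB: 0x02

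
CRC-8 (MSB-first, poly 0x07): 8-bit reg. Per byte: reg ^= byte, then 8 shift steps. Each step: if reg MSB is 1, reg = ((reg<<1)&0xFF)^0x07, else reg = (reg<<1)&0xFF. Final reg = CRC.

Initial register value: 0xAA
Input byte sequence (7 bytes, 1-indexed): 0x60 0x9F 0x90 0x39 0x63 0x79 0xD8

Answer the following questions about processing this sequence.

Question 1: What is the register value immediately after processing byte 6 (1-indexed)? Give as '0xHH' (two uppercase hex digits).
After byte 1 (0x60): reg=0x78
After byte 2 (0x9F): reg=0xBB
After byte 3 (0x90): reg=0xD1
After byte 4 (0x39): reg=0x96
After byte 5 (0x63): reg=0xC5
After byte 6 (0x79): reg=0x3D

Answer: 0x3D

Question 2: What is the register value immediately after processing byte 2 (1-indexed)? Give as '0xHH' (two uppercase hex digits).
After byte 1 (0x60): reg=0x78
After byte 2 (0x9F): reg=0xBB

Answer: 0xBB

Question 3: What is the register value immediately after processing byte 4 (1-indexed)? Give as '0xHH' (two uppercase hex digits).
After byte 1 (0x60): reg=0x78
After byte 2 (0x9F): reg=0xBB
After byte 3 (0x90): reg=0xD1
After byte 4 (0x39): reg=0x96

Answer: 0x96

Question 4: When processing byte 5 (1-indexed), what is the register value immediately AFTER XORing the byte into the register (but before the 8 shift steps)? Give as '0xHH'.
Register before byte 5: 0x96
Byte 5: 0x63
0x96 XOR 0x63 = 0xF5

Answer: 0xF5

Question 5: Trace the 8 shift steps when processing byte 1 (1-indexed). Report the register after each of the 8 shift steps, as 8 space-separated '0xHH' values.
Register before byte 1: 0xAA
After XOR with byte 0x60: 0xCA

Answer: 0x93 0x21 0x42 0x84 0x0F 0x1E 0x3C 0x78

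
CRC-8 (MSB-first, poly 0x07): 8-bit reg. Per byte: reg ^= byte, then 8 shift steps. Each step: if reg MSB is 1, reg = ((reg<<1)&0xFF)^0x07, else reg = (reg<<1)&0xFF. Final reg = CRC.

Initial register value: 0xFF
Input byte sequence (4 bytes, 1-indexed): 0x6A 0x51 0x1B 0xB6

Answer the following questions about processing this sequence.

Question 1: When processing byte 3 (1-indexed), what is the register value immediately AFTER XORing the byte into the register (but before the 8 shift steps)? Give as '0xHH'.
Answer: 0x0B

Derivation:
Register before byte 3: 0x10
Byte 3: 0x1B
0x10 XOR 0x1B = 0x0B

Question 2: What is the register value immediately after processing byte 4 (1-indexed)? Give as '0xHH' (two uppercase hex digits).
After byte 1 (0x6A): reg=0xE2
After byte 2 (0x51): reg=0x10
After byte 3 (0x1B): reg=0x31
After byte 4 (0xB6): reg=0x9C

Answer: 0x9C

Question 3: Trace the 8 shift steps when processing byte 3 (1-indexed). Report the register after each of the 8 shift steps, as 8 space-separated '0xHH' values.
Answer: 0x16 0x2C 0x58 0xB0 0x67 0xCE 0x9B 0x31

Derivation:
After byte 1 (0x6A): reg=0xE2
After byte 2 (0x51): reg=0x10
Register before byte 3: 0x10
After XOR with byte 0x1B: 0x0B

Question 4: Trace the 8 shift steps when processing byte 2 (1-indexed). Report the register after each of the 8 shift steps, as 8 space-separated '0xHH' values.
After byte 1 (0x6A): reg=0xE2
Register before byte 2: 0xE2
After XOR with byte 0x51: 0xB3

Answer: 0x61 0xC2 0x83 0x01 0x02 0x04 0x08 0x10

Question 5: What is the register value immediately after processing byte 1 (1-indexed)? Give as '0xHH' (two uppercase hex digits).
Answer: 0xE2

Derivation:
After byte 1 (0x6A): reg=0xE2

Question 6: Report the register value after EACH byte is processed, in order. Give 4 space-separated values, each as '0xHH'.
0xE2 0x10 0x31 0x9C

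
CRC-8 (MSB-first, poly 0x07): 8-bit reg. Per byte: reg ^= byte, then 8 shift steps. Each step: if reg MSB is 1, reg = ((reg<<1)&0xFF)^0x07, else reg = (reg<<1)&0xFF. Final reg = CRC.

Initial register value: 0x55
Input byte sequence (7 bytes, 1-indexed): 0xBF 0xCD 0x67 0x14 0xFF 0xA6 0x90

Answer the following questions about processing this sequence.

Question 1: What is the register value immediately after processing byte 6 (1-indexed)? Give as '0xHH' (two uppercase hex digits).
Answer: 0x85

Derivation:
After byte 1 (0xBF): reg=0x98
After byte 2 (0xCD): reg=0xAC
After byte 3 (0x67): reg=0x7F
After byte 4 (0x14): reg=0x16
After byte 5 (0xFF): reg=0x91
After byte 6 (0xA6): reg=0x85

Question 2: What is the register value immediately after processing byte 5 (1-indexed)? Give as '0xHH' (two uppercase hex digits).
Answer: 0x91

Derivation:
After byte 1 (0xBF): reg=0x98
After byte 2 (0xCD): reg=0xAC
After byte 3 (0x67): reg=0x7F
After byte 4 (0x14): reg=0x16
After byte 5 (0xFF): reg=0x91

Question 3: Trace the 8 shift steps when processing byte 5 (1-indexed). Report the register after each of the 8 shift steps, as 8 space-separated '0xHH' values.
Answer: 0xD5 0xAD 0x5D 0xBA 0x73 0xE6 0xCB 0x91

Derivation:
After byte 1 (0xBF): reg=0x98
After byte 2 (0xCD): reg=0xAC
After byte 3 (0x67): reg=0x7F
After byte 4 (0x14): reg=0x16
Register before byte 5: 0x16
After XOR with byte 0xFF: 0xE9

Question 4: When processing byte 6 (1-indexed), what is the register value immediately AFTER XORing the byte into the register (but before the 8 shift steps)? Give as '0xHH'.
Register before byte 6: 0x91
Byte 6: 0xA6
0x91 XOR 0xA6 = 0x37

Answer: 0x37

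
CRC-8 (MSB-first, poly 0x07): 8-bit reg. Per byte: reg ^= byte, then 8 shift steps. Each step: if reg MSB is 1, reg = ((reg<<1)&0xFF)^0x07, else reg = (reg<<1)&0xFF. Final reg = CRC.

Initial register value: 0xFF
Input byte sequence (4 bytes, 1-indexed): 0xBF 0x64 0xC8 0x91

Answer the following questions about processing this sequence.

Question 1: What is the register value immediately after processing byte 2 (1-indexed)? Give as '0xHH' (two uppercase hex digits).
After byte 1 (0xBF): reg=0xC7
After byte 2 (0x64): reg=0x60

Answer: 0x60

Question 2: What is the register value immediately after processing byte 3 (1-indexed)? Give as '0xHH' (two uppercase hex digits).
After byte 1 (0xBF): reg=0xC7
After byte 2 (0x64): reg=0x60
After byte 3 (0xC8): reg=0x51

Answer: 0x51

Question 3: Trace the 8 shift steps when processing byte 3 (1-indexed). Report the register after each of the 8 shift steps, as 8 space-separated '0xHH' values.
Answer: 0x57 0xAE 0x5B 0xB6 0x6B 0xD6 0xAB 0x51

Derivation:
After byte 1 (0xBF): reg=0xC7
After byte 2 (0x64): reg=0x60
Register before byte 3: 0x60
After XOR with byte 0xC8: 0xA8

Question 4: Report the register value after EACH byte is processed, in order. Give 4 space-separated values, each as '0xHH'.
0xC7 0x60 0x51 0x4E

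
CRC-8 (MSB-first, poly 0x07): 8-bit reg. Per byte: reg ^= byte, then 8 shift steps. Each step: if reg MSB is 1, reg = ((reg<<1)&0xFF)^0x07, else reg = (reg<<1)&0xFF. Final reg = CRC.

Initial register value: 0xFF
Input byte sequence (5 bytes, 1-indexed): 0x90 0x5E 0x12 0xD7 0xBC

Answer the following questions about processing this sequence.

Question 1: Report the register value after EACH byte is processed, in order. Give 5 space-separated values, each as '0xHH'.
0x0A 0xAB 0x26 0xD9 0x3C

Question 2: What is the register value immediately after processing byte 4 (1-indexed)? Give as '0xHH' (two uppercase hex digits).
After byte 1 (0x90): reg=0x0A
After byte 2 (0x5E): reg=0xAB
After byte 3 (0x12): reg=0x26
After byte 4 (0xD7): reg=0xD9

Answer: 0xD9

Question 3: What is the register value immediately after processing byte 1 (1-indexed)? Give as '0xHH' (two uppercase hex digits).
Answer: 0x0A

Derivation:
After byte 1 (0x90): reg=0x0A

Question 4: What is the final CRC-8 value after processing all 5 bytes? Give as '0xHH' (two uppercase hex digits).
After byte 1 (0x90): reg=0x0A
After byte 2 (0x5E): reg=0xAB
After byte 3 (0x12): reg=0x26
After byte 4 (0xD7): reg=0xD9
After byte 5 (0xBC): reg=0x3C

Answer: 0x3C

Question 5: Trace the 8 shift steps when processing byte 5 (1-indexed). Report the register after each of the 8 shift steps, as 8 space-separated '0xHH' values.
After byte 1 (0x90): reg=0x0A
After byte 2 (0x5E): reg=0xAB
After byte 3 (0x12): reg=0x26
After byte 4 (0xD7): reg=0xD9
Register before byte 5: 0xD9
After XOR with byte 0xBC: 0x65

Answer: 0xCA 0x93 0x21 0x42 0x84 0x0F 0x1E 0x3C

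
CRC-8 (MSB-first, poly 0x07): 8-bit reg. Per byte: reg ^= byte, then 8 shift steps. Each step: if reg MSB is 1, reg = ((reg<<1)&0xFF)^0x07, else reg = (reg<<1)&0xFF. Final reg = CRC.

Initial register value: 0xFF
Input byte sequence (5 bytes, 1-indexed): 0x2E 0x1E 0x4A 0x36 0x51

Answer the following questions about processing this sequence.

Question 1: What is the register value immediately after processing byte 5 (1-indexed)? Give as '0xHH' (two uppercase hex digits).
After byte 1 (0x2E): reg=0x39
After byte 2 (0x1E): reg=0xF5
After byte 3 (0x4A): reg=0x34
After byte 4 (0x36): reg=0x0E
After byte 5 (0x51): reg=0x9A

Answer: 0x9A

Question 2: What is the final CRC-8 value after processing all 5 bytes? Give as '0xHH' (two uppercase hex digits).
After byte 1 (0x2E): reg=0x39
After byte 2 (0x1E): reg=0xF5
After byte 3 (0x4A): reg=0x34
After byte 4 (0x36): reg=0x0E
After byte 5 (0x51): reg=0x9A

Answer: 0x9A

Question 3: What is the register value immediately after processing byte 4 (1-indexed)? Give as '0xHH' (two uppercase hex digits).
After byte 1 (0x2E): reg=0x39
After byte 2 (0x1E): reg=0xF5
After byte 3 (0x4A): reg=0x34
After byte 4 (0x36): reg=0x0E

Answer: 0x0E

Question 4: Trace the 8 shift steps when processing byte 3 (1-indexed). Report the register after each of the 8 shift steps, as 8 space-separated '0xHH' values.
After byte 1 (0x2E): reg=0x39
After byte 2 (0x1E): reg=0xF5
Register before byte 3: 0xF5
After XOR with byte 0x4A: 0xBF

Answer: 0x79 0xF2 0xE3 0xC1 0x85 0x0D 0x1A 0x34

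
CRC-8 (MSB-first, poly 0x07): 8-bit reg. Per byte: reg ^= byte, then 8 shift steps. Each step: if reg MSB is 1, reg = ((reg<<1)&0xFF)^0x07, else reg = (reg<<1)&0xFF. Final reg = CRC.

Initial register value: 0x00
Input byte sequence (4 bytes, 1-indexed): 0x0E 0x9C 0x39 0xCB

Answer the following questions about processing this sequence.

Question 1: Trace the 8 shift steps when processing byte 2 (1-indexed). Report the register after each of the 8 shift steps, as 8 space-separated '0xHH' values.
Answer: 0x6B 0xD6 0xAB 0x51 0xA2 0x43 0x86 0x0B

Derivation:
After byte 1 (0x0E): reg=0x2A
Register before byte 2: 0x2A
After XOR with byte 0x9C: 0xB6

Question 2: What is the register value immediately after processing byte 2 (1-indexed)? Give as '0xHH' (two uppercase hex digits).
After byte 1 (0x0E): reg=0x2A
After byte 2 (0x9C): reg=0x0B

Answer: 0x0B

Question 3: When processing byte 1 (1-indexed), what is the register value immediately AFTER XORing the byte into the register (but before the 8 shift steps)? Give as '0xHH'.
Answer: 0x0E

Derivation:
Register before byte 1: 0x00
Byte 1: 0x0E
0x00 XOR 0x0E = 0x0E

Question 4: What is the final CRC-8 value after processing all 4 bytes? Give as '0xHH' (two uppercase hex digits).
After byte 1 (0x0E): reg=0x2A
After byte 2 (0x9C): reg=0x0B
After byte 3 (0x39): reg=0x9E
After byte 4 (0xCB): reg=0xAC

Answer: 0xAC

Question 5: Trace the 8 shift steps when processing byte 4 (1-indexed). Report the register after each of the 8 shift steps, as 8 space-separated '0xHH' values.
After byte 1 (0x0E): reg=0x2A
After byte 2 (0x9C): reg=0x0B
After byte 3 (0x39): reg=0x9E
Register before byte 4: 0x9E
After XOR with byte 0xCB: 0x55

Answer: 0xAA 0x53 0xA6 0x4B 0x96 0x2B 0x56 0xAC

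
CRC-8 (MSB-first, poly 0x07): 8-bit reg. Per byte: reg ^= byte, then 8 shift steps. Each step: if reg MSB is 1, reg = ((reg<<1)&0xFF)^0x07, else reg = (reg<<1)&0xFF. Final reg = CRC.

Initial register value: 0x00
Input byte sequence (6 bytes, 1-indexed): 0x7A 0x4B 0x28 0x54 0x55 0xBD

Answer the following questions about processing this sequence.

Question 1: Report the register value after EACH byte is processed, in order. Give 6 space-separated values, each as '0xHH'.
0x61 0xD6 0xF4 0x69 0xB4 0x3F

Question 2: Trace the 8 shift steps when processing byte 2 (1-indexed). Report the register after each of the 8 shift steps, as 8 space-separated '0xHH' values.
After byte 1 (0x7A): reg=0x61
Register before byte 2: 0x61
After XOR with byte 0x4B: 0x2A

Answer: 0x54 0xA8 0x57 0xAE 0x5B 0xB6 0x6B 0xD6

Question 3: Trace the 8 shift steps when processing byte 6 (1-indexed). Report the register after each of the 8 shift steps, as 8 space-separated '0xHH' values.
Answer: 0x12 0x24 0x48 0x90 0x27 0x4E 0x9C 0x3F

Derivation:
After byte 1 (0x7A): reg=0x61
After byte 2 (0x4B): reg=0xD6
After byte 3 (0x28): reg=0xF4
After byte 4 (0x54): reg=0x69
After byte 5 (0x55): reg=0xB4
Register before byte 6: 0xB4
After XOR with byte 0xBD: 0x09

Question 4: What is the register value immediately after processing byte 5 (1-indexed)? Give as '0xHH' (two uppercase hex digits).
After byte 1 (0x7A): reg=0x61
After byte 2 (0x4B): reg=0xD6
After byte 3 (0x28): reg=0xF4
After byte 4 (0x54): reg=0x69
After byte 5 (0x55): reg=0xB4

Answer: 0xB4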